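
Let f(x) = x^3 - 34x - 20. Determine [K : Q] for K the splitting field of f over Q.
[K : Q] = 6

By the rational root test, any rational root of the monic integer polynomial f(x) = x^3 - 34x - 20 must be an integer dividing the constant term -20, i.e. one of ±{1, 2, 4, 5, 10, 20}. Evaluating: f(1) = -53, f(-1) = 13, f(2) = -80, f(-2) = 40, f(4) = -92, f(-4) = 52, f(5) = -65, f(-5) = 25, f(10) = 640, f(-10) = -680, f(20) = 7300, f(-20) = -7340; none is 0, so f has no rational root and is therefore irreducible over Q (a cubic with no linear factor over a field is irreducible). For an irreducible cubic, the Galois group is A_3 or S_3 according as the discriminant disc(f) = -4a^3 - 27b^2 = -4·(-34)^3 - 27·(-20)^2 = 146416 is or is not a square in Q. Here disc(f) = 146416 is not a perfect square in Q, so the Galois group of f over Q is not contained in A_3 and must be all of S_3. The splitting field has degree |S_3| = 6 over Q, so [K : Q] = 6.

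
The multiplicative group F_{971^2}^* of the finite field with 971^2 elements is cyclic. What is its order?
|F_{971^2}^*| = 942840

F_{971^2} has 971^2 = 942841 elements; its multiplicative group consists of all nonzero elements, so |F_{971^2}^*| = 942841 - 1 = 942840. (It is cyclic since any finite subgroup of the multiplicative group of a field is cyclic.)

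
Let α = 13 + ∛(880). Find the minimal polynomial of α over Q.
m_α(x) = x^3 - 39x^2 + 507x - 3077

Set β = α - 13 = ∛(880), so β^3 = 880. Then (α - 13)^3 - 880 = 0, i.e. α is a root of g(x) = (x - 13)^3 - 880 = x^3 - 39x^2 + 507x - 3077. Since g(x) = h(x - 13) where h(x) = x^3 - 880, and h is irreducible over Q (because 880 is not a perfect cube, so h has no rational root, and a monic cubic with no rational root is irreducible), g is also irreducible (irreducibility is preserved under the substitution x → x - 13). Hence m_α(x) = x^3 - 39x^2 + 507x - 3077.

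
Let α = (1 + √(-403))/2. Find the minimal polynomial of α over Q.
m_α(x) = x^2 - x + 101

From 2α - 1 = √(-403), squaring gives (2α - 1)^2 = -403, i.e. 4α^2 - 4α + 1 = -403, so α^2 - α + (1 + 403)/4 = 0. Since -403 ≡ 1 (mod 4), (1 + 403)/4 = 101 ∈ Z. The polynomial x^2 - x + 101 has discriminant 1 - 4·(101) = -403, which is not a perfect square in Q (d = -403 is squarefree and ≠ 1), so x^2 - x + 101 is irreducible over Q. It is the minimal polynomial of α.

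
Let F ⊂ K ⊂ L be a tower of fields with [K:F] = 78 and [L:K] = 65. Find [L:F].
[L:F] = 5070

The tower law says that for any tower of field extensions F ⊂ K ⊂ L with finite degrees, [L:F] = [L:K] · [K:F]. Here this gives [L:F] = 65 · 78 = 5070.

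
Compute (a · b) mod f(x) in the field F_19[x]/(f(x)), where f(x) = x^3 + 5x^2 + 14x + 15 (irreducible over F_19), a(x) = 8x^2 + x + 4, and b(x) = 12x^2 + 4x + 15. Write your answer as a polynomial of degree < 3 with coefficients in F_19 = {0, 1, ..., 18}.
a · b ≡ x^2 + 2x + 7 (mod f(x))

Multiply in F_19[x]: a(x)·b(x) = (8x^2 + x + 4)·(12x^2 + 4x + 15) = x^4 + 6x^3 + x^2 + 12x + 3. This has degree ≥ 3, so divide by f(x) over F_19: x^4 + 6x^3 + x^2 + 12x + 3 = (x + 1)·(x^3 + 5x^2 + 14x + 15) + (x^2 + 2x + 7). Hence a·b ≡ x^2 + 2x + 7 (mod f). (F_19[x]/(f) is a field with 19^3 = 6859 elements since f is irreducible of degree 3.)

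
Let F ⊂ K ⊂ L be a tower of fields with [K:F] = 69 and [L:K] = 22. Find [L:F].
[L:F] = 1518

The tower law says that for any tower of field extensions F ⊂ K ⊂ L with finite degrees, [L:F] = [L:K] · [K:F]. Here this gives [L:F] = 22 · 69 = 1518.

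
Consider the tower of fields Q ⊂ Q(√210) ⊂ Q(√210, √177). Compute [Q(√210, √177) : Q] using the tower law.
[Q(√210, √177) : Q] = 4

[Q(√210):Q] = 2 (min poly x^2 - 210, irreducible since 210 is squarefree > 1). For the top step, suppose √177 ∈ Q(√210), say √177 = c + d√210 with c, d ∈ Q. Squaring: 177 = c^2 + 210d^2 + 2cd√210. Since √210 ∉ Q this forces 2cd = 0. If d = 0 then √177 = c ∈ Q, contradicting 177 squarefree > 1. If c = 0 then 177 = 210d^2, so 210·177 = (210d)^2 is a perfect square in Q — but 210·177 = 37170 is not a perfect square (since 210 and 177 are distinct squarefree integers). Contradiction. Hence √177 ∉ Q(√210), so x^2 - 177 stays irreducible over Q(√210) and [Q(√210, √177) : Q(√210)] = 2. By the tower law, [Q(√210, √177) : Q] = 2 · 2 = 4.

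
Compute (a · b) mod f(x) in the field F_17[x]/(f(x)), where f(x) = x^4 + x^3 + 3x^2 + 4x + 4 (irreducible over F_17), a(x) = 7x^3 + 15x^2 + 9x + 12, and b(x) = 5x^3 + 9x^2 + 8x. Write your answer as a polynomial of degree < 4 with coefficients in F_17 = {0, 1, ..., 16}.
a · b ≡ 5x^3 + 3x^2 + 14x + 7 (mod f(x))

Multiply in F_17[x]: a(x)·b(x) = (7x^3 + 15x^2 + 9x + 12)·(5x^3 + 9x^2 + 8x) = x^6 + 2x^5 + 15x^4 + 6x^3 + 10x^2 + 11x. This has degree ≥ 4, so divide by f(x) over F_17: x^6 + 2x^5 + 15x^4 + 6x^3 + 10x^2 + 11x = (x^2 + x + 11)·(x^4 + x^3 + 3x^2 + 4x + 4) + (5x^3 + 3x^2 + 14x + 7). Hence a·b ≡ 5x^3 + 3x^2 + 14x + 7 (mod f). (F_17[x]/(f) is a field with 17^4 = 83521 elements since f is irreducible of degree 4.)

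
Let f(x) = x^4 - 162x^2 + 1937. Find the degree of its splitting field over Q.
[K : Q] = 4

Solving the quadratic in x^2: x^2 = (162 ± √(162^2 - 4·1937))/2 = (162 ± √18496)/2 = (162 ± 136)/2, giving x^2 = 149 or x^2 = 13. So f(x) = (x^2 - 149)(x^2 - 13) and the roots of f are ±√149, ±√13. Hence the splitting field is K = Q(√149, √13). Since 149 and 13 are distinct squarefree integers > 1, their product 1937 is not a perfect square, so √13 ∉ Q(√149). By the tower law [K:Q] = [Q(√149,√13):Q(√149)] · [Q(√149):Q] = 2 · 2 = 4.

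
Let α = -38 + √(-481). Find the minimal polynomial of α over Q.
m_α(x) = x^2 + 76x + 1925

From α + 38 = √(-481), squaring gives (α + 38)^2 = -481, i.e. α^2 + 76α + 1444 = -481, so α^2 + 76α + 1925 = 0. The discriminant of x^2 + 76x + 1925 is (76)^2 - 4·(1925) = 5776 - 7700 = -1924, and 4·(-481) is not a perfect square in Q since -481 is squarefree and ≠ 1. Hence x^2 + 76x + 1925 is irreducible over Q and is the minimal polynomial of α.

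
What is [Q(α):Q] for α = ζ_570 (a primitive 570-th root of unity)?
[Q(α):Q] = 144

The minimal polynomial of ζ_570 over Q is the 570-th cyclotomic polynomial Φ_570(x), which is irreducible over Q and has degree φ(570) = 144. Hence [Q(α):Q] = φ(570) = 144.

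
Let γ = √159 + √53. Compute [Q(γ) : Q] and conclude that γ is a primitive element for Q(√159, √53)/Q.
[Q(γ) : Q] = 4 (equivalently, Q(γ) = Q(√159, √53))

Obviously Q(γ) ⊆ Q(√159, √53), and [Q(√159, √53):Q] = 4 (since 159, 53 are distinct squarefree integers > 1 with 8427 not a perfect square). To show equality we compute the minimal polynomial of γ. From γ = √159 + √53: γ^2 = 159 + 2√(8427) + 53 = 212 + 2√(8427), so γ^2 - 212 = 2√(8427); squaring, (γ^2 - 212)^2 = 4·8427, i.e. γ^4 - 424γ^2 + 44944 - 33708 = 0, i.e. γ^4 - 424γ^2 + 11236 = 0. So γ is a root of x^4 - 424x^2 + 11236. This polynomial is irreducible over Q: it has no rational root (each ±√159 ± √53 is irrational), and any factorization into two quadratics over Q would force √(8427) ∈ Q (pairing opposite roots) or √159, √53 ∈ Q (other pairings), all impossible. Hence [Q(γ):Q] = 4 = [Q(√159, √53):Q], so Q(γ) = Q(√159, √53).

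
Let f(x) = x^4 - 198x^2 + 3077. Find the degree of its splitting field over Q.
[K : Q] = 4

Solving the quadratic in x^2: x^2 = (198 ± √(198^2 - 4·3077))/2 = (198 ± √26896)/2 = (198 ± 164)/2, giving x^2 = 17 or x^2 = 181. So f(x) = (x^2 - 17)(x^2 - 181) and the roots of f are ±√17, ±√181. Hence the splitting field is K = Q(√17, √181). Since 17 and 181 are distinct squarefree integers > 1, their product 3077 is not a perfect square, so √181 ∉ Q(√17). By the tower law [K:Q] = [Q(√17,√181):Q(√17)] · [Q(√17):Q] = 2 · 2 = 4.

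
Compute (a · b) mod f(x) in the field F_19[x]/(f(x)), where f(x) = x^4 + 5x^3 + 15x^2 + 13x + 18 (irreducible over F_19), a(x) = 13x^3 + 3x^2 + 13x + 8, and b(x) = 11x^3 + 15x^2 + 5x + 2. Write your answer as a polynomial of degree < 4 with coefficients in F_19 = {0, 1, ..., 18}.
a · b ≡ 15x^3 + 2x^2 + 6x + 8 (mod f(x))

Multiply in F_19[x]: a(x)·b(x) = (13x^3 + 3x^2 + 13x + 8)·(11x^3 + 15x^2 + 5x + 2) = 10x^6 + 6x^4 + x^3 + x^2 + 9x + 16. This has degree ≥ 4, so divide by f(x) over F_19: 10x^6 + 6x^4 + x^3 + x^2 + 9x + 16 = (10x^2 + 7x + 11)·(x^4 + 5x^3 + 15x^2 + 13x + 18) + (15x^3 + 2x^2 + 6x + 8). Hence a·b ≡ 15x^3 + 2x^2 + 6x + 8 (mod f). (F_19[x]/(f) is a field with 19^4 = 130321 elements since f is irreducible of degree 4.)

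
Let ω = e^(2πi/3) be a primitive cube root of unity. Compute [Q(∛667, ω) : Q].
[Q(∛667, ω) : Q] = 6

[Q(∛667):Q] = 3 (min poly x^3 - 667, irreducible since 667 is not a perfect cube). [Q(ω):Q] = 2 (min poly x^2 + x + 1). Since Q(∛667) ⊂ R and ω ∉ R, we have ω ∉ Q(∛667), so x^2 + x + 1 remains irreducible over Q(∛667) and [Q(∛667, ω) : Q(∛667)] = 2. By the tower law, [Q(∛667, ω) : Q] = 3 · 2 = 6. (In fact Q(∛667, ω) is the splitting field of x^3 - 667 over Q.)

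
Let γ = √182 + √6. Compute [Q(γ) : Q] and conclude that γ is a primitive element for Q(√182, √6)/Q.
[Q(γ) : Q] = 4 (equivalently, Q(γ) = Q(√182, √6))

Obviously Q(γ) ⊆ Q(√182, √6), and [Q(√182, √6):Q] = 4 (since 182, 6 are distinct squarefree integers > 1 with 1092 not a perfect square). To show equality we compute the minimal polynomial of γ. From γ = √182 + √6: γ^2 = 182 + 2√(1092) + 6 = 188 + 2√(1092), so γ^2 - 188 = 2√(1092); squaring, (γ^2 - 188)^2 = 4·1092, i.e. γ^4 - 376γ^2 + 35344 - 4368 = 0, i.e. γ^4 - 376γ^2 + 30976 = 0. So γ is a root of x^4 - 376x^2 + 30976. This polynomial is irreducible over Q: it has no rational root (each ±√182 ± √6 is irrational), and any factorization into two quadratics over Q would force √(1092) ∈ Q (pairing opposite roots) or √182, √6 ∈ Q (other pairings), all impossible. Hence [Q(γ):Q] = 4 = [Q(√182, √6):Q], so Q(γ) = Q(√182, √6).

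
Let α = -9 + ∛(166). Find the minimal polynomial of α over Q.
m_α(x) = x^3 + 27x^2 + 243x + 563

Set β = α + 9 = ∛(166), so β^3 = 166. Then (α + 9)^3 - 166 = 0, i.e. α is a root of g(x) = (x + 9)^3 - 166 = x^3 + 27x^2 + 243x + 563. Since g(x) = h(x + 9) where h(x) = x^3 - 166, and h is irreducible over Q (because 166 is not a perfect cube, so h has no rational root, and a monic cubic with no rational root is irreducible), g is also irreducible (irreducibility is preserved under the substitution x → x + 9). Hence m_α(x) = x^3 + 27x^2 + 243x + 563.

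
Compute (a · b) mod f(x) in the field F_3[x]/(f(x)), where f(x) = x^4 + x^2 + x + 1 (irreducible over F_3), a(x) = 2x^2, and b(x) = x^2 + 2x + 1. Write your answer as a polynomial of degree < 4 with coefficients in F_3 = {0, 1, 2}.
a · b ≡ x^3 + x + 1 (mod f(x))

Multiply in F_3[x]: a(x)·b(x) = (2x^2)·(x^2 + 2x + 1) = 2x^4 + x^3 + 2x^2. This has degree ≥ 4, so divide by f(x) over F_3: 2x^4 + x^3 + 2x^2 = (2)·(x^4 + x^2 + x + 1) + (x^3 + x + 1). Hence a·b ≡ x^3 + x + 1 (mod f). (F_3[x]/(f) is a field with 3^4 = 81 elements since f is irreducible of degree 4.)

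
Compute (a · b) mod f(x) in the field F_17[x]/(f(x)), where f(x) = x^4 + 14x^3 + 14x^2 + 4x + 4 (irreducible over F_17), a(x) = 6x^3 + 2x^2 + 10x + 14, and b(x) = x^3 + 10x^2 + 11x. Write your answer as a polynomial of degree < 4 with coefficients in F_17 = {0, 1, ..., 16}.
a · b ≡ 3x^3 + 16x^2 + 16x + 12 (mod f(x))

Multiply in F_17[x]: a(x)·b(x) = (6x^3 + 2x^2 + 10x + 14)·(x^3 + 10x^2 + 11x) = 6x^6 + 11x^5 + 11x^4 + 12x^2 + x. This has degree ≥ 4, so divide by f(x) over F_17: 6x^6 + 11x^5 + 11x^4 + 12x^2 + x = (6x^2 + 12x + 14)·(x^4 + 14x^3 + 14x^2 + 4x + 4) + (3x^3 + 16x^2 + 16x + 12). Hence a·b ≡ 3x^3 + 16x^2 + 16x + 12 (mod f). (F_17[x]/(f) is a field with 17^4 = 83521 elements since f is irreducible of degree 4.)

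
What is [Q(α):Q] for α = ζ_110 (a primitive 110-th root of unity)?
[Q(α):Q] = 40

The minimal polynomial of ζ_110 over Q is the 110-th cyclotomic polynomial Φ_110(x), which is irreducible over Q and has degree φ(110) = 40. Hence [Q(α):Q] = φ(110) = 40.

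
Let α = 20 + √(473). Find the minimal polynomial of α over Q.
m_α(x) = x^2 - 40x - 73

From α - 20 = √(473), squaring gives (α - 20)^2 = 473, i.e. α^2 - 40α + 400 = 473, so α^2 - 40α - 73 = 0. The discriminant of x^2 - 40x - 73 is (-40)^2 - 4·(-73) = 1600 + 292 = 1892, and 4·(473) is not a perfect square in Q since 473 is squarefree and ≠ 1. Hence x^2 - 40x - 73 is irreducible over Q and is the minimal polynomial of α.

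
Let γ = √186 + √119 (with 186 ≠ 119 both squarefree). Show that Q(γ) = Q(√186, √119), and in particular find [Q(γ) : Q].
[Q(γ) : Q] = 4 (equivalently, Q(γ) = Q(√186, √119))

Obviously Q(γ) ⊆ Q(√186, √119), and [Q(√186, √119):Q] = 4 (since 186, 119 are distinct squarefree integers > 1 with 22134 not a perfect square). To show equality we compute the minimal polynomial of γ. From γ = √186 + √119: γ^2 = 186 + 2√(22134) + 119 = 305 + 2√(22134), so γ^2 - 305 = 2√(22134); squaring, (γ^2 - 305)^2 = 4·22134, i.e. γ^4 - 610γ^2 + 93025 - 88536 = 0, i.e. γ^4 - 610γ^2 + 4489 = 0. So γ is a root of x^4 - 610x^2 + 4489. This polynomial is irreducible over Q: it has no rational root (each ±√186 ± √119 is irrational), and any factorization into two quadratics over Q would force √(22134) ∈ Q (pairing opposite roots) or √186, √119 ∈ Q (other pairings), all impossible. Hence [Q(γ):Q] = 4 = [Q(√186, √119):Q], so Q(γ) = Q(√186, √119).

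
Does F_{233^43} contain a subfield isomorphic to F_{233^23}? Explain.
No: F_{233^23} is not a subfield of F_{233^43}

F_{p^m} embeds in F_{p^n} iff m | n. Here 23 ∤ 43 (since 43 = 1·23 + 20 with remainder 20 ≠ 0), so F_{233^23} is not a subfield of F_{233^43}. Equivalently: if it were, the tower law would give 23 = [F_{233^23}:F_233] dividing [F_{233^43}:F_233] = 43, contradiction.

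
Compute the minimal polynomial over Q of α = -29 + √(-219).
m_α(x) = x^2 + 58x + 1060

From α + 29 = √(-219), squaring gives (α + 29)^2 = -219, i.e. α^2 + 58α + 841 = -219, so α^2 + 58α + 1060 = 0. The discriminant of x^2 + 58x + 1060 is (58)^2 - 4·(1060) = 3364 - 4240 = -876, and 4·(-219) is not a perfect square in Q since -219 is squarefree and ≠ 1. Hence x^2 + 58x + 1060 is irreducible over Q and is the minimal polynomial of α.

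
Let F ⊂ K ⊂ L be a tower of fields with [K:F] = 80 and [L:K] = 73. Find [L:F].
[L:F] = 5840

The tower law says that for any tower of field extensions F ⊂ K ⊂ L with finite degrees, [L:F] = [L:K] · [K:F]. Here this gives [L:F] = 73 · 80 = 5840.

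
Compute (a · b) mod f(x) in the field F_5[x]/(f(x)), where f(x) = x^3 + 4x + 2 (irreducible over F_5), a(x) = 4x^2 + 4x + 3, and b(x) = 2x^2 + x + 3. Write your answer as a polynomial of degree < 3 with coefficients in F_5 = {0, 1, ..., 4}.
a · b ≡ x (mod f(x))

Multiply in F_5[x]: a(x)·b(x) = (4x^2 + 4x + 3)·(2x^2 + x + 3) = 3x^4 + 2x^3 + 2x^2 + 4. This has degree ≥ 3, so divide by f(x) over F_5: 3x^4 + 2x^3 + 2x^2 + 4 = (3x + 2)·(x^3 + 4x + 2) + (x). Hence a·b ≡ x (mod f). (F_5[x]/(f) is a field with 5^3 = 125 elements since f is irreducible of degree 3.)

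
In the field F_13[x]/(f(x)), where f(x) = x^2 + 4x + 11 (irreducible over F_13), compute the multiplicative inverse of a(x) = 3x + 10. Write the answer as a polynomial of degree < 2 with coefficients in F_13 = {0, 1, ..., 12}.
a(x)^(-1) ≡ 10x + 11 (mod f(x))

Since f is irreducible over F_13, F_13[x]/(f) is a field and a(x) ≠ 0 has an inverse. Apply the extended Euclidean algorithm to f(x) and a(x) in F_13[x]: f(x) = (9x + 6)·a(x) + (3). The last nonzero remainder is the constant 3 = gcd(f, a) in F_13. Back-substituting through the division chain expresses 3 = s(x)·a(x) + t(x)·f(x) with s(x) ≡ 4x + 7 (mod f), so (4x + 7)·a(x) ≡ 3 (mod f). Multiplying by 3^(-1) ≡ 9 in F_13 gives a(x)^(-1) ≡ 9·(4x + 7) ≡ 10x + 11 (mod f). Check: (3x + 10)·(10x + 11) = 4x^2 + 3x + 6 ≡ 1 (mod x^2 + 4x + 11).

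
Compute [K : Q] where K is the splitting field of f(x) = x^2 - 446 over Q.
[K : Q] = 2

f(x) = x^2 - 446 factors as (x - √446)(x + √446). The splitting field is K = Q(√446). Since 446 is squarefree and > 1, it is not a perfect square, so x^2 - 446 is irreducible over Q and [Q(√446) : Q] = 2. Hence [K : Q] = 2.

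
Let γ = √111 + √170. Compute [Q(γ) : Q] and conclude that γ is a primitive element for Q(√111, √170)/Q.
[Q(γ) : Q] = 4 (equivalently, Q(γ) = Q(√111, √170))

Obviously Q(γ) ⊆ Q(√111, √170), and [Q(√111, √170):Q] = 4 (since 111, 170 are distinct squarefree integers > 1 with 18870 not a perfect square). To show equality we compute the minimal polynomial of γ. From γ = √111 + √170: γ^2 = 111 + 2√(18870) + 170 = 281 + 2√(18870), so γ^2 - 281 = 2√(18870); squaring, (γ^2 - 281)^2 = 4·18870, i.e. γ^4 - 562γ^2 + 78961 - 75480 = 0, i.e. γ^4 - 562γ^2 + 3481 = 0. So γ is a root of x^4 - 562x^2 + 3481. This polynomial is irreducible over Q: it has no rational root (each ±√111 ± √170 is irrational), and any factorization into two quadratics over Q would force √(18870) ∈ Q (pairing opposite roots) or √111, √170 ∈ Q (other pairings), all impossible. Hence [Q(γ):Q] = 4 = [Q(√111, √170):Q], so Q(γ) = Q(√111, √170).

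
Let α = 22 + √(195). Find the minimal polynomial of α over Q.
m_α(x) = x^2 - 44x + 289

From α - 22 = √(195), squaring gives (α - 22)^2 = 195, i.e. α^2 - 44α + 484 = 195, so α^2 - 44α + 289 = 0. The discriminant of x^2 - 44x + 289 is (-44)^2 - 4·(289) = 1936 - 1156 = 780, and 4·(195) is not a perfect square in Q since 195 is squarefree and ≠ 1. Hence x^2 - 44x + 289 is irreducible over Q and is the minimal polynomial of α.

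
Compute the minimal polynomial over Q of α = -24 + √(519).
m_α(x) = x^2 + 48x + 57

From α + 24 = √(519), squaring gives (α + 24)^2 = 519, i.e. α^2 + 48α + 576 = 519, so α^2 + 48α + 57 = 0. The discriminant of x^2 + 48x + 57 is (48)^2 - 4·(57) = 2304 - 228 = 2076, and 4·(519) is not a perfect square in Q since 519 is squarefree and ≠ 1. Hence x^2 + 48x + 57 is irreducible over Q and is the minimal polynomial of α.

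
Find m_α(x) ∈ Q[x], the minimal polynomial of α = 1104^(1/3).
m_α(x) = x^3 - 1104

α satisfies α^3 = 1104, so x^3 - 1104 annihilates α. By the rational root test, a rational root p/q (in lowest terms) of x^3 - 1104 would satisfy p^3 = 1104 q^3, forcing q = 1 and p^3 = 1104; but 1104 is not a perfect cube, contradiction. A monic cubic over Q with no rational root is irreducible (any nontrivial factorization would include a linear factor). Hence x^3 - 1104 is the minimal polynomial of α, and in particular [Q(α):Q] = 3.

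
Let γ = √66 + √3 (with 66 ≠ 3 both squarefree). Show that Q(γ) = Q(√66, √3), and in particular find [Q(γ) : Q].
[Q(γ) : Q] = 4 (equivalently, Q(γ) = Q(√66, √3))

Obviously Q(γ) ⊆ Q(√66, √3), and [Q(√66, √3):Q] = 4 (since 66, 3 are distinct squarefree integers > 1 with 198 not a perfect square). To show equality we compute the minimal polynomial of γ. From γ = √66 + √3: γ^2 = 66 + 2√(198) + 3 = 69 + 2√(198), so γ^2 - 69 = 2√(198); squaring, (γ^2 - 69)^2 = 4·198, i.e. γ^4 - 138γ^2 + 4761 - 792 = 0, i.e. γ^4 - 138γ^2 + 3969 = 0. So γ is a root of x^4 - 138x^2 + 3969. This polynomial is irreducible over Q: it has no rational root (each ±√66 ± √3 is irrational), and any factorization into two quadratics over Q would force √(198) ∈ Q (pairing opposite roots) or √66, √3 ∈ Q (other pairings), all impossible. Hence [Q(γ):Q] = 4 = [Q(√66, √3):Q], so Q(γ) = Q(√66, √3).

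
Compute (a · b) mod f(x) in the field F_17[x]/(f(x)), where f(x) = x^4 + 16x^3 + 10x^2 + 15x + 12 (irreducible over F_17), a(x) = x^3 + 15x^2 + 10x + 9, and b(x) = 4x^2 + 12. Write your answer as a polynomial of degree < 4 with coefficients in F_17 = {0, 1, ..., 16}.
a · b ≡ 8x^3 + 9x^2 + 13x + 3 (mod f(x))

Multiply in F_17[x]: a(x)·b(x) = (x^3 + 15x^2 + 10x + 9)·(4x^2 + 12) = 4x^5 + 9x^4 + x^3 + 12x^2 + x + 6. This has degree ≥ 4, so divide by f(x) over F_17: 4x^5 + 9x^4 + x^3 + 12x^2 + x + 6 = (4x + 13)·(x^4 + 16x^3 + 10x^2 + 15x + 12) + (8x^3 + 9x^2 + 13x + 3). Hence a·b ≡ 8x^3 + 9x^2 + 13x + 3 (mod f). (F_17[x]/(f) is a field with 17^4 = 83521 elements since f is irreducible of degree 4.)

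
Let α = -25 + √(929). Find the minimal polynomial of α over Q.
m_α(x) = x^2 + 50x - 304

From α + 25 = √(929), squaring gives (α + 25)^2 = 929, i.e. α^2 + 50α + 625 = 929, so α^2 + 50α - 304 = 0. The discriminant of x^2 + 50x - 304 is (50)^2 - 4·(-304) = 2500 + 1216 = 3716, and 4·(929) is not a perfect square in Q since 929 is squarefree and ≠ 1. Hence x^2 + 50x - 304 is irreducible over Q and is the minimal polynomial of α.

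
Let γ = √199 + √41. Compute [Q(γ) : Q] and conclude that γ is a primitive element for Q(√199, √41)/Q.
[Q(γ) : Q] = 4 (equivalently, Q(γ) = Q(√199, √41))

Obviously Q(γ) ⊆ Q(√199, √41), and [Q(√199, √41):Q] = 4 (since 199, 41 are distinct squarefree integers > 1 with 8159 not a perfect square). To show equality we compute the minimal polynomial of γ. From γ = √199 + √41: γ^2 = 199 + 2√(8159) + 41 = 240 + 2√(8159), so γ^2 - 240 = 2√(8159); squaring, (γ^2 - 240)^2 = 4·8159, i.e. γ^4 - 480γ^2 + 57600 - 32636 = 0, i.e. γ^4 - 480γ^2 + 24964 = 0. So γ is a root of x^4 - 480x^2 + 24964. This polynomial is irreducible over Q: it has no rational root (each ±√199 ± √41 is irrational), and any factorization into two quadratics over Q would force √(8159) ∈ Q (pairing opposite roots) or √199, √41 ∈ Q (other pairings), all impossible. Hence [Q(γ):Q] = 4 = [Q(√199, √41):Q], so Q(γ) = Q(√199, √41).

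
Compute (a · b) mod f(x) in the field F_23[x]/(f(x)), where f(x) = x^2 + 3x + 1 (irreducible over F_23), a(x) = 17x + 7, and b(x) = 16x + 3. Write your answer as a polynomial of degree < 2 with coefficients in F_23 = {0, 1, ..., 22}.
a · b ≡ 14x + 2 (mod f(x))

Multiply in F_23[x]: a(x)·b(x) = (17x + 7)·(16x + 3) = 19x^2 + 2x + 21. This has degree ≥ 2, so divide by f(x) over F_23: 19x^2 + 2x + 21 = (19)·(x^2 + 3x + 1) + (14x + 2). Hence a·b ≡ 14x + 2 (mod f). (F_23[x]/(f) is a field with 23^2 = 529 elements since f is irreducible of degree 2.)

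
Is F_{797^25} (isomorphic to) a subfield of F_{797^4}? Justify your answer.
No: F_{797^25} is not a subfield of F_{797^4}

F_{p^m} embeds in F_{p^n} iff m | n. Here 25 ∤ 4 (since 4 = 0·25 + 4 with remainder 4 ≠ 0), so F_{797^25} is not a subfield of F_{797^4}. Equivalently: if it were, the tower law would give 25 = [F_{797^25}:F_797] dividing [F_{797^4}:F_797] = 4, contradiction.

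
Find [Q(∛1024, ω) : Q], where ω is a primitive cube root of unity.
[Q(∛1024, ω) : Q] = 6

[Q(∛1024):Q] = 3 (min poly x^3 - 1024, irreducible since 1024 is not a perfect cube). [Q(ω):Q] = 2 (min poly x^2 + x + 1). Since Q(∛1024) ⊂ R and ω ∉ R, we have ω ∉ Q(∛1024), so x^2 + x + 1 remains irreducible over Q(∛1024) and [Q(∛1024, ω) : Q(∛1024)] = 2. By the tower law, [Q(∛1024, ω) : Q] = 3 · 2 = 6. (In fact Q(∛1024, ω) is the splitting field of x^3 - 1024 over Q.)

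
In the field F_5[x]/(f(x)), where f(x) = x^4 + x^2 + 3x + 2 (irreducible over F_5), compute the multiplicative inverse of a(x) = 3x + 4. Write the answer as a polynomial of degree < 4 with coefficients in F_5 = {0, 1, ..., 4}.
a(x)^(-1) ≡ x^3 + 2x^2 + 3 (mod f(x))

Since f is irreducible over F_5, F_5[x]/(f) is a field and a(x) ≠ 0 has an inverse. Apply the extended Euclidean algorithm to f(x) and a(x) in F_5[x]: f(x) = (2x^3 + 4x^2 + 1)·a(x) + (3). The last nonzero remainder is the constant 3 = gcd(f, a) in F_5. Back-substituting through the division chain expresses 3 = s(x)·a(x) + t(x)·f(x) with s(x) ≡ 3x^3 + x^2 + 4 (mod f), so (3x^3 + x^2 + 4)·a(x) ≡ 3 (mod f). Multiplying by 3^(-1) ≡ 2 in F_5 gives a(x)^(-1) ≡ 2·(3x^3 + x^2 + 4) ≡ x^3 + 2x^2 + 3 (mod f). Check: (3x + 4)·(x^3 + 2x^2 + 3) = 3x^4 + 3x^2 + 4x + 2 ≡ 1 (mod x^4 + x^2 + 3x + 2).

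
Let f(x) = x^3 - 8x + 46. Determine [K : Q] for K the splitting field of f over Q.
[K : Q] = 6

By the rational root test, any rational root of the monic integer polynomial f(x) = x^3 - 8x + 46 must be an integer dividing the constant term 46, i.e. one of ±{1, 2, 23, 46}. Evaluating: f(1) = 39, f(-1) = 53, f(2) = 38, f(-2) = 54, f(23) = 12029, f(-23) = -11937, f(46) = 97014, f(-46) = -96922; none is 0, so f has no rational root and is therefore irreducible over Q (a cubic with no linear factor over a field is irreducible). For an irreducible cubic, the Galois group is A_3 or S_3 according as the discriminant disc(f) = -4a^3 - 27b^2 = -4·(-8)^3 - 27·(46)^2 = -55084 is or is not a square in Q. Here disc(f) = -55084 is not a perfect square in Q, so the Galois group of f over Q is not contained in A_3 and must be all of S_3. The splitting field has degree |S_3| = 6 over Q, so [K : Q] = 6.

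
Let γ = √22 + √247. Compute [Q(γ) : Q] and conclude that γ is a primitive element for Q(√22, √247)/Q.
[Q(γ) : Q] = 4 (equivalently, Q(γ) = Q(√22, √247))

Obviously Q(γ) ⊆ Q(√22, √247), and [Q(√22, √247):Q] = 4 (since 22, 247 are distinct squarefree integers > 1 with 5434 not a perfect square). To show equality we compute the minimal polynomial of γ. From γ = √22 + √247: γ^2 = 22 + 2√(5434) + 247 = 269 + 2√(5434), so γ^2 - 269 = 2√(5434); squaring, (γ^2 - 269)^2 = 4·5434, i.e. γ^4 - 538γ^2 + 72361 - 21736 = 0, i.e. γ^4 - 538γ^2 + 50625 = 0. So γ is a root of x^4 - 538x^2 + 50625. This polynomial is irreducible over Q: it has no rational root (each ±√22 ± √247 is irrational), and any factorization into two quadratics over Q would force √(5434) ∈ Q (pairing opposite roots) or √22, √247 ∈ Q (other pairings), all impossible. Hence [Q(γ):Q] = 4 = [Q(√22, √247):Q], so Q(γ) = Q(√22, √247).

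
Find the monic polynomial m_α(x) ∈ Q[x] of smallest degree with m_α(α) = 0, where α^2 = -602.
m_α(x) = x^2 + 602

α satisfies α^2 + 602 = 0, so x^2 + 602 annihilates α. Since d = -602 is squarefree and ≠ 1, it is not a perfect square in Q, so x^2 + 602 has no rational root and is therefore irreducible over Q (a degree-2 polynomial over a field is irreducible iff it has no root). Hence m_α(x) = x^2 + 602.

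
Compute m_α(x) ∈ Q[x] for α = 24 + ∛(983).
m_α(x) = x^3 - 72x^2 + 1728x - 14807

Set β = α - 24 = ∛(983), so β^3 = 983. Then (α - 24)^3 - 983 = 0, i.e. α is a root of g(x) = (x - 24)^3 - 983 = x^3 - 72x^2 + 1728x - 14807. Since g(x) = h(x - 24) where h(x) = x^3 - 983, and h is irreducible over Q (because 983 is not a perfect cube, so h has no rational root, and a monic cubic with no rational root is irreducible), g is also irreducible (irreducibility is preserved under the substitution x → x - 24). Hence m_α(x) = x^3 - 72x^2 + 1728x - 14807.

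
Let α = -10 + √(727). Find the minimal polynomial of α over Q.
m_α(x) = x^2 + 20x - 627

From α + 10 = √(727), squaring gives (α + 10)^2 = 727, i.e. α^2 + 20α + 100 = 727, so α^2 + 20α - 627 = 0. The discriminant of x^2 + 20x - 627 is (20)^2 - 4·(-627) = 400 + 2508 = 2908, and 4·(727) is not a perfect square in Q since 727 is squarefree and ≠ 1. Hence x^2 + 20x - 627 is irreducible over Q and is the minimal polynomial of α.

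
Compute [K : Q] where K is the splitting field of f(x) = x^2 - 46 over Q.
[K : Q] = 2

f(x) = x^2 - 46 factors as (x - √46)(x + √46). The splitting field is K = Q(√46). Since 46 is squarefree and > 1, it is not a perfect square, so x^2 - 46 is irreducible over Q and [Q(√46) : Q] = 2. Hence [K : Q] = 2.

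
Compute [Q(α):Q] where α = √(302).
[Q(α):Q] = 2

[Q(α):Q] equals the degree of the minimal polynomial of α. Here α^2 = 302 and x^2 - 302 is irreducible (d = 302 is squarefree, ≠ 1, hence not a square), so deg(m_α) = 2. Thus [Q(α):Q] = 2.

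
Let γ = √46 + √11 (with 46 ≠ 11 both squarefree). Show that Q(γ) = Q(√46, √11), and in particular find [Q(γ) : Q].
[Q(γ) : Q] = 4 (equivalently, Q(γ) = Q(√46, √11))

Obviously Q(γ) ⊆ Q(√46, √11), and [Q(√46, √11):Q] = 4 (since 46, 11 are distinct squarefree integers > 1 with 506 not a perfect square). To show equality we compute the minimal polynomial of γ. From γ = √46 + √11: γ^2 = 46 + 2√(506) + 11 = 57 + 2√(506), so γ^2 - 57 = 2√(506); squaring, (γ^2 - 57)^2 = 4·506, i.e. γ^4 - 114γ^2 + 3249 - 2024 = 0, i.e. γ^4 - 114γ^2 + 1225 = 0. So γ is a root of x^4 - 114x^2 + 1225. This polynomial is irreducible over Q: it has no rational root (each ±√46 ± √11 is irrational), and any factorization into two quadratics over Q would force √(506) ∈ Q (pairing opposite roots) or √46, √11 ∈ Q (other pairings), all impossible. Hence [Q(γ):Q] = 4 = [Q(√46, √11):Q], so Q(γ) = Q(√46, √11).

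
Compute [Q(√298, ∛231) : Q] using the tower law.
[Q(√298, ∛231) : Q] = 6

Let L = Q(√298, ∛231). Since Q(√298) ⊂ L and [Q(√298):Q] = 2, the tower law gives 2 | [L:Q]. Likewise Q(∛231) ⊂ L with [Q(∛231):Q] = 3 (because 231 is not a perfect cube), so 3 | [L:Q]. As gcd(2,3) = 1, [L:Q] is divisible by 6. Conversely L is generated over Q by √298 and ∛231, so [L:Q] ≤ 2·3 = 6. Therefore [Q(√298, ∛231) : Q] = 6.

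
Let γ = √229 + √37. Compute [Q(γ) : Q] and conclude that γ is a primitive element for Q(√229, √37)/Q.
[Q(γ) : Q] = 4 (equivalently, Q(γ) = Q(√229, √37))

Obviously Q(γ) ⊆ Q(√229, √37), and [Q(√229, √37):Q] = 4 (since 229, 37 are distinct squarefree integers > 1 with 8473 not a perfect square). To show equality we compute the minimal polynomial of γ. From γ = √229 + √37: γ^2 = 229 + 2√(8473) + 37 = 266 + 2√(8473), so γ^2 - 266 = 2√(8473); squaring, (γ^2 - 266)^2 = 4·8473, i.e. γ^4 - 532γ^2 + 70756 - 33892 = 0, i.e. γ^4 - 532γ^2 + 36864 = 0. So γ is a root of x^4 - 532x^2 + 36864. This polynomial is irreducible over Q: it has no rational root (each ±√229 ± √37 is irrational), and any factorization into two quadratics over Q would force √(8473) ∈ Q (pairing opposite roots) or √229, √37 ∈ Q (other pairings), all impossible. Hence [Q(γ):Q] = 4 = [Q(√229, √37):Q], so Q(γ) = Q(√229, √37).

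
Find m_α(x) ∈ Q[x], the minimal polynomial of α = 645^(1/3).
m_α(x) = x^3 - 645

α satisfies α^3 = 645, so x^3 - 645 annihilates α. By the rational root test, a rational root p/q (in lowest terms) of x^3 - 645 would satisfy p^3 = 645 q^3, forcing q = 1 and p^3 = 645; but 645 is not a perfect cube, contradiction. A monic cubic over Q with no rational root is irreducible (any nontrivial factorization would include a linear factor). Hence x^3 - 645 is the minimal polynomial of α, and in particular [Q(α):Q] = 3.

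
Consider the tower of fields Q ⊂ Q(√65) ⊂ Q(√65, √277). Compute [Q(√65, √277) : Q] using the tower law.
[Q(√65, √277) : Q] = 4

[Q(√65):Q] = 2 (min poly x^2 - 65, irreducible since 65 is squarefree > 1). For the top step, suppose √277 ∈ Q(√65), say √277 = c + d√65 with c, d ∈ Q. Squaring: 277 = c^2 + 65d^2 + 2cd√65. Since √65 ∉ Q this forces 2cd = 0. If d = 0 then √277 = c ∈ Q, contradicting 277 squarefree > 1. If c = 0 then 277 = 65d^2, so 65·277 = (65d)^2 is a perfect square in Q — but 65·277 = 18005 is not a perfect square (since 65 and 277 are distinct squarefree integers). Contradiction. Hence √277 ∉ Q(√65), so x^2 - 277 stays irreducible over Q(√65) and [Q(√65, √277) : Q(√65)] = 2. By the tower law, [Q(√65, √277) : Q] = 2 · 2 = 4.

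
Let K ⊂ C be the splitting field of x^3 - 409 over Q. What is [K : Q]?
[K : Q] = 6

The roots of x^3 - 409 are ∛409, ω∛409, ω^2∛409 where ω = e^(2πi/3) is a primitive cube root of unity, so K = Q(∛409, ω). Now [Q(∛409):Q] = 3 (since 409 is not a perfect cube, x^3 - 409 is irreducible) and [Q(ω):Q] = 2. Both 2 and 3 divide [K:Q], and [K:Q] ≤ 3·2 = 6, so [K:Q] = 6. (Equivalently: Q(∛409) ⊂ R but ω ∉ R, so [K : Q(∛409)] = 2.)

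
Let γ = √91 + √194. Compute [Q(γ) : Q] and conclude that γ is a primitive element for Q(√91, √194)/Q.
[Q(γ) : Q] = 4 (equivalently, Q(γ) = Q(√91, √194))

Obviously Q(γ) ⊆ Q(√91, √194), and [Q(√91, √194):Q] = 4 (since 91, 194 are distinct squarefree integers > 1 with 17654 not a perfect square). To show equality we compute the minimal polynomial of γ. From γ = √91 + √194: γ^2 = 91 + 2√(17654) + 194 = 285 + 2√(17654), so γ^2 - 285 = 2√(17654); squaring, (γ^2 - 285)^2 = 4·17654, i.e. γ^4 - 570γ^2 + 81225 - 70616 = 0, i.e. γ^4 - 570γ^2 + 10609 = 0. So γ is a root of x^4 - 570x^2 + 10609. This polynomial is irreducible over Q: it has no rational root (each ±√91 ± √194 is irrational), and any factorization into two quadratics over Q would force √(17654) ∈ Q (pairing opposite roots) or √91, √194 ∈ Q (other pairings), all impossible. Hence [Q(γ):Q] = 4 = [Q(√91, √194):Q], so Q(γ) = Q(√91, √194).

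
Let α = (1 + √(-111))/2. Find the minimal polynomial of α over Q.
m_α(x) = x^2 - x + 28

From 2α - 1 = √(-111), squaring gives (2α - 1)^2 = -111, i.e. 4α^2 - 4α + 1 = -111, so α^2 - α + (1 + 111)/4 = 0. Since -111 ≡ 1 (mod 4), (1 + 111)/4 = 28 ∈ Z. The polynomial x^2 - x + 28 has discriminant 1 - 4·(28) = -111, which is not a perfect square in Q (d = -111 is squarefree and ≠ 1), so x^2 - x + 28 is irreducible over Q. It is the minimal polynomial of α.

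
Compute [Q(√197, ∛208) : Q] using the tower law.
[Q(√197, ∛208) : Q] = 6

Let L = Q(√197, ∛208). Since Q(√197) ⊂ L and [Q(√197):Q] = 2, the tower law gives 2 | [L:Q]. Likewise Q(∛208) ⊂ L with [Q(∛208):Q] = 3 (because 208 is not a perfect cube), so 3 | [L:Q]. As gcd(2,3) = 1, [L:Q] is divisible by 6. Conversely L is generated over Q by √197 and ∛208, so [L:Q] ≤ 2·3 = 6. Therefore [Q(√197, ∛208) : Q] = 6.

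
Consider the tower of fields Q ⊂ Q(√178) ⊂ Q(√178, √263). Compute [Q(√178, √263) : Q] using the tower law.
[Q(√178, √263) : Q] = 4

[Q(√178):Q] = 2 (min poly x^2 - 178, irreducible since 178 is squarefree > 1). For the top step, suppose √263 ∈ Q(√178), say √263 = c + d√178 with c, d ∈ Q. Squaring: 263 = c^2 + 178d^2 + 2cd√178. Since √178 ∉ Q this forces 2cd = 0. If d = 0 then √263 = c ∈ Q, contradicting 263 squarefree > 1. If c = 0 then 263 = 178d^2, so 178·263 = (178d)^2 is a perfect square in Q — but 178·263 = 46814 is not a perfect square (since 178 and 263 are distinct squarefree integers). Contradiction. Hence √263 ∉ Q(√178), so x^2 - 263 stays irreducible over Q(√178) and [Q(√178, √263) : Q(√178)] = 2. By the tower law, [Q(√178, √263) : Q] = 2 · 2 = 4.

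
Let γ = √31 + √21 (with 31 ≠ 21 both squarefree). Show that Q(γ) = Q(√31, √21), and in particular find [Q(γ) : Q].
[Q(γ) : Q] = 4 (equivalently, Q(γ) = Q(√31, √21))

Obviously Q(γ) ⊆ Q(√31, √21), and [Q(√31, √21):Q] = 4 (since 31, 21 are distinct squarefree integers > 1 with 651 not a perfect square). To show equality we compute the minimal polynomial of γ. From γ = √31 + √21: γ^2 = 31 + 2√(651) + 21 = 52 + 2√(651), so γ^2 - 52 = 2√(651); squaring, (γ^2 - 52)^2 = 4·651, i.e. γ^4 - 104γ^2 + 2704 - 2604 = 0, i.e. γ^4 - 104γ^2 + 100 = 0. So γ is a root of x^4 - 104x^2 + 100. This polynomial is irreducible over Q: it has no rational root (each ±√31 ± √21 is irrational), and any factorization into two quadratics over Q would force √(651) ∈ Q (pairing opposite roots) or √31, √21 ∈ Q (other pairings), all impossible. Hence [Q(γ):Q] = 4 = [Q(√31, √21):Q], so Q(γ) = Q(√31, √21).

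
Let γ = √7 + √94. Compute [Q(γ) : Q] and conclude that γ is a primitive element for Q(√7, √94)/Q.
[Q(γ) : Q] = 4 (equivalently, Q(γ) = Q(√7, √94))

Obviously Q(γ) ⊆ Q(√7, √94), and [Q(√7, √94):Q] = 4 (since 7, 94 are distinct squarefree integers > 1 with 658 not a perfect square). To show equality we compute the minimal polynomial of γ. From γ = √7 + √94: γ^2 = 7 + 2√(658) + 94 = 101 + 2√(658), so γ^2 - 101 = 2√(658); squaring, (γ^2 - 101)^2 = 4·658, i.e. γ^4 - 202γ^2 + 10201 - 2632 = 0, i.e. γ^4 - 202γ^2 + 7569 = 0. So γ is a root of x^4 - 202x^2 + 7569. This polynomial is irreducible over Q: it has no rational root (each ±√7 ± √94 is irrational), and any factorization into two quadratics over Q would force √(658) ∈ Q (pairing opposite roots) or √7, √94 ∈ Q (other pairings), all impossible. Hence [Q(γ):Q] = 4 = [Q(√7, √94):Q], so Q(γ) = Q(√7, √94).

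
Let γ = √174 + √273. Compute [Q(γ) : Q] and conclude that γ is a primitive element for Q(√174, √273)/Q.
[Q(γ) : Q] = 4 (equivalently, Q(γ) = Q(√174, √273))

Obviously Q(γ) ⊆ Q(√174, √273), and [Q(√174, √273):Q] = 4 (since 174, 273 are distinct squarefree integers > 1 with 47502 not a perfect square). To show equality we compute the minimal polynomial of γ. From γ = √174 + √273: γ^2 = 174 + 2√(47502) + 273 = 447 + 2√(47502), so γ^2 - 447 = 2√(47502); squaring, (γ^2 - 447)^2 = 4·47502, i.e. γ^4 - 894γ^2 + 199809 - 190008 = 0, i.e. γ^4 - 894γ^2 + 9801 = 0. So γ is a root of x^4 - 894x^2 + 9801. This polynomial is irreducible over Q: it has no rational root (each ±√174 ± √273 is irrational), and any factorization into two quadratics over Q would force √(47502) ∈ Q (pairing opposite roots) or √174, √273 ∈ Q (other pairings), all impossible. Hence [Q(γ):Q] = 4 = [Q(√174, √273):Q], so Q(γ) = Q(√174, √273).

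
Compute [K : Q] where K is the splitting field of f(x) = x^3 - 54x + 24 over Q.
[K : Q] = 6

By the rational root test, any rational root of the monic integer polynomial f(x) = x^3 - 54x + 24 must be an integer dividing the constant term 24, i.e. one of ±{1, 2, 3, 4, 6, 8, 12, 24}. Evaluating: f(1) = -29, f(-1) = 77, f(2) = -76, f(-2) = 124, f(3) = -111, f(-3) = 159, f(4) = -128, f(-4) = 176, f(6) = -84, f(-6) = 132, f(8) = 104, f(-8) = -56, f(12) = 1104, f(-12) = -1056, f(24) = 12552, f(-24) = -12504; none is 0, so f has no rational root and is therefore irreducible over Q (a cubic with no linear factor over a field is irreducible). For an irreducible cubic, the Galois group is A_3 or S_3 according as the discriminant disc(f) = -4a^3 - 27b^2 = -4·(-54)^3 - 27·(24)^2 = 614304 is or is not a square in Q. Here disc(f) = 614304 is not a perfect square in Q, so the Galois group of f over Q is not contained in A_3 and must be all of S_3. The splitting field has degree |S_3| = 6 over Q, so [K : Q] = 6.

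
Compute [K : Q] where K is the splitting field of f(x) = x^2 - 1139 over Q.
[K : Q] = 2

f(x) = x^2 - 1139 factors as (x - √1139)(x + √1139). The splitting field is K = Q(√1139). Since 1139 is squarefree and > 1, it is not a perfect square, so x^2 - 1139 is irreducible over Q and [Q(√1139) : Q] = 2. Hence [K : Q] = 2.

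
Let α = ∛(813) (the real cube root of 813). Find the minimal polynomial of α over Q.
m_α(x) = x^3 - 813

α satisfies α^3 = 813, so x^3 - 813 annihilates α. By the rational root test, a rational root p/q (in lowest terms) of x^3 - 813 would satisfy p^3 = 813 q^3, forcing q = 1 and p^3 = 813; but 813 is not a perfect cube, contradiction. A monic cubic over Q with no rational root is irreducible (any nontrivial factorization would include a linear factor). Hence x^3 - 813 is the minimal polynomial of α, and in particular [Q(α):Q] = 3.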